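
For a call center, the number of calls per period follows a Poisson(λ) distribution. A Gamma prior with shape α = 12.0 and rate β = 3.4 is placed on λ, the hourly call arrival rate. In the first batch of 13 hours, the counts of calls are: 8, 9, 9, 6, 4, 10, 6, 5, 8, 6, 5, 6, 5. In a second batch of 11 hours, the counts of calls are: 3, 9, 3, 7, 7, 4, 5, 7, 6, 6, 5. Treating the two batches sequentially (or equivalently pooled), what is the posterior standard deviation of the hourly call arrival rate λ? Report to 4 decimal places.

0.4631

With a Gamma(shape α, rate β) prior, the Poisson likelihood is conjugate: the posterior is Gamma(α + ΣXᵢ, β + n).
Batch 1: sum of counts S = 87 over n = 13 hours.
After batch 1: Gamma(α+S, β+n) = Gamma(12.0+87, 3.4+13) = Gamma(99.0, 16.4).
Batch 2: sum of counts S = 62 over n = 11 hours.
After batch 2: Gamma(α+S, β+n) = Gamma(99.0+62, 16.4+11) = Gamma(161.0, 27.4).
SD = √α/β = √161.0/27.4 = 0.4631.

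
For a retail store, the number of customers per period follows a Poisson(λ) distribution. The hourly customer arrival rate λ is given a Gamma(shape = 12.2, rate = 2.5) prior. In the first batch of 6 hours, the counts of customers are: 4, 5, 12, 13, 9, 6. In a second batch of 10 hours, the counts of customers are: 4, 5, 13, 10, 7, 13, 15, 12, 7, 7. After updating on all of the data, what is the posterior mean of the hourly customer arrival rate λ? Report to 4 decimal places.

With a Gamma(shape α, rate β) prior, the Poisson likelihood is conjugate: the posterior is Gamma(α + ΣXᵢ, β + n).
Batch 1: sum of counts S = 49 over n = 6 hours.
After batch 1: Gamma(α+S, β+n) = Gamma(12.2+49, 2.5+6) = Gamma(61.2, 8.5).
Batch 2: sum of counts S = 93 over n = 10 hours.
After batch 2: Gamma(α+S, β+n) = Gamma(61.2+93, 8.5+10) = Gamma(154.2, 18.5).
Posterior mean = α/β = 154.2/18.5 = 8.3351.

8.3351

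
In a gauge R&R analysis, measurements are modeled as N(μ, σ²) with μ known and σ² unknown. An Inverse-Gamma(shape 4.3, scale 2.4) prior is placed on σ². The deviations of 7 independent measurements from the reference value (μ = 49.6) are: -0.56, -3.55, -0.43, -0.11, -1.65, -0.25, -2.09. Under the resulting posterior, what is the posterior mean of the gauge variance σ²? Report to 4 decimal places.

1.8431

With known mean μ and an Inverse-Gamma(α, β) prior on σ², the Normal likelihood is conjugate: posterior is Inv-Gamma(α + n/2, β + Σ(xᵢ−μ)²/2).
Σ(xᵢ−μ)² = (-0.56)² + (-3.55)² + (-0.43)² + (-0.11)² + (-1.65)² + (-0.25)² + (-2.09)² = 20.2662.
Posterior: Inv-Gamma(4.3 + 7/2, 2.4 + 20.2662/2) = Inv-Gamma(7.80, 12.53310).
E[σ²|data] = β/(α−1) = 12.53310/6.80 = 1.8431.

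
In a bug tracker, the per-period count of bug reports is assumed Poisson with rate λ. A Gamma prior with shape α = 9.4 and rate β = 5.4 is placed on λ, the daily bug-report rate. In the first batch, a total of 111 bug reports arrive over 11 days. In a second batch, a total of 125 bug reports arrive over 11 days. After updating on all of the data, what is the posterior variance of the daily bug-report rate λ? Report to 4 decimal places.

0.3269

With a Gamma(shape α, rate β) prior, the Poisson likelihood is conjugate: the posterior is Gamma(α + ΣXᵢ, β + n).
After batch 1: Gamma(α+S, β+n) = Gamma(9.4+111, 5.4+11) = Gamma(120.4, 16.4).
After batch 2: Gamma(α+S, β+n) = Gamma(120.4+125, 16.4+11) = Gamma(245.4, 27.4).
Var = α/β² = 245.4/27.4² = 0.3269.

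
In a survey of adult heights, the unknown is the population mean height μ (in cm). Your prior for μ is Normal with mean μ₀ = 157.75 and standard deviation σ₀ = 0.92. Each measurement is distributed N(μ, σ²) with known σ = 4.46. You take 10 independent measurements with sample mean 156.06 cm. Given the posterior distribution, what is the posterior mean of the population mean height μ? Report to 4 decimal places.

For Normal data with known variance σ², a Normal(μ₀, σ₀²) prior on μ is conjugate. Posterior precision = 1/σ₀² + n/σ²; posterior mean is the precision-weighted average of μ₀ and x̄.
n·x̄ = 10·156.06 = 1560.6.
σ₀² = 0.92² = 0.8464, σ² = 4.46² = 19.8916; σ² + n·σ₀² = 19.8916 + 10·0.8464 = 28.3556.
Posterior mean = (μ₀/σ₀² + n·x̄/σ²)/(1/σ₀² + n/σ²) = (σ²·μ₀ + σ₀²·n·x̄)/(σ² + n·σ₀²) = (19.8916·157.75 + 0.8464·1560.6)/28.3556 = 4458.79174/28.3556 = 157.2455.

157.2455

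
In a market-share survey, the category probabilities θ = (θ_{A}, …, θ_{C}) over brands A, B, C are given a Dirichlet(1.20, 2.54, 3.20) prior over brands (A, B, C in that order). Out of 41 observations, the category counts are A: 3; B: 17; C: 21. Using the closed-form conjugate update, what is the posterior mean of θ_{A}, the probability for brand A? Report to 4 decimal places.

0.0876

The Dirichlet prior is conjugate to the Multinomial likelihood: each posterior αⱼ = prior αⱼ + observed count nⱼ.
Posterior concentration: (4.20, 19.54, 24.20), total = 47.94.
E[θ_{A}|data] = α_{A}/Σα = 4.20/47.94 = 0.0876.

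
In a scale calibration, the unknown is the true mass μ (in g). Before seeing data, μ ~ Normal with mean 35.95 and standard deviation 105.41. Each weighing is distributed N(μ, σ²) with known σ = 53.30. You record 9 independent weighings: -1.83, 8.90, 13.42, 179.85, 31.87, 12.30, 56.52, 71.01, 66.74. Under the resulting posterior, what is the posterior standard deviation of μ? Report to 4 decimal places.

17.5196

For Normal data with known variance σ², a Normal(μ₀, σ₀²) prior on μ is conjugate. Posterior precision = 1/σ₀² + n/σ²; posterior mean is the precision-weighted average of μ₀ and x̄.
σ₀² = 105.41² = 11111.2681, σ² = 53.30² = 2840.89; σ² + n·σ₀² = 2840.89 + 9·11111.2681 = 102842.3029.
Posterior precision = 1/σ₀² + n/σ² = 1/11111.2681 + 9/2840.89 = (σ² + n·σ₀²)/(σ₀²σ²) = 102842.3029/(11111.2681·2840.89); posterior variance σₙ² = σ₀²σ²/(σ² + n·σ₀²) = 11111.2681·2840.89/102842.3029 = 306.934885.
Posterior SD = √σₙ² = √(11111.2681·2840.89/102842.3029) = 17.5196.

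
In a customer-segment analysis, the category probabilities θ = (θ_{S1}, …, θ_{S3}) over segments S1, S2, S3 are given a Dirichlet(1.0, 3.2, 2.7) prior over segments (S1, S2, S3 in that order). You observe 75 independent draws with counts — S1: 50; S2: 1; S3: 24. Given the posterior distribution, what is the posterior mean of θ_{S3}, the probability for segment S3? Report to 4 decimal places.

The Dirichlet prior is conjugate to the Multinomial likelihood: each posterior αⱼ = prior αⱼ + observed count nⱼ.
Posterior concentration: (51.0, 4.2, 26.7), total = 81.9.
E[θ_{S3}|data] = α_{S3}/Σα = 26.7/81.9 = 0.3260.

0.3260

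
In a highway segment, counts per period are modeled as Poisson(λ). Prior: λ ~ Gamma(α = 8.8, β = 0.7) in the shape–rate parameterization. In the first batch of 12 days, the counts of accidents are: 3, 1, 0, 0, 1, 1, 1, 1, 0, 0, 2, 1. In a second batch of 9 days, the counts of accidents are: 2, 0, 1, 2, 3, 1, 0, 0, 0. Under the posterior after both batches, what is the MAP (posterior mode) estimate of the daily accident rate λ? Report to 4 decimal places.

With a Gamma(shape α, rate β) prior, the Poisson likelihood is conjugate: the posterior is Gamma(α + ΣXᵢ, β + n).
Batch 1: sum of counts S = 11 over n = 12 days.
After batch 1: Gamma(α+S, β+n) = Gamma(8.8+11, 0.7+12) = Gamma(19.8, 12.7).
Batch 2: sum of counts S = 9 over n = 9 days.
After batch 2: Gamma(α+S, β+n) = Gamma(19.8+9, 12.7+9) = Gamma(28.8, 21.7).
Mode of Gamma(α,β) for α≥1 is (α−1)/β = 27.8/21.7 = 1.2811.

1.2811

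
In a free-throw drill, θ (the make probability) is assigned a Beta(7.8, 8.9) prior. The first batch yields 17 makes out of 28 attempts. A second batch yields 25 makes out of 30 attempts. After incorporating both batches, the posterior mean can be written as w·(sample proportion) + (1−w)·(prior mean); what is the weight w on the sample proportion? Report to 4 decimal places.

0.7764

The Beta prior is conjugate to a Binomial/Bernoulli likelihood; the update adds successes to α and failures to β.
Total number of attempts: n = 28 + 30 = 58.
Posterior mean = (α₀+k)/(α₀+β₀+n) = [n/(α₀+β₀+n)]·(k/n) + [(α₀+β₀)/(α₀+β₀+n)]·α₀/(α₀+β₀), so only n and the prior enter the weight.
The weight on the data is w = n/(α₀+β₀+n) = 58/(7.8+8.9+58) = 58/74.7 = 0.7764.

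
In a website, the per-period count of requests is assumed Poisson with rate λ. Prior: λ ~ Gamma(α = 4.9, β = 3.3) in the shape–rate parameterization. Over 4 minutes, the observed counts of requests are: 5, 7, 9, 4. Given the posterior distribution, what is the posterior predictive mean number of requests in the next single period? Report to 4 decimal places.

With a Gamma(shape α, rate β) prior, the Poisson likelihood is conjugate: the posterior is Gamma(α + ΣXᵢ, β + n).
Sum of counts S = 25 over n = 4 minutes.
Posterior: Gamma(α+S, β+n) = Gamma(4.9+25, 3.3+4) = Gamma(29.9, 7.3).
The predictive distribution for one future period is NegBinom with mean α/β = 4.0959.

4.0959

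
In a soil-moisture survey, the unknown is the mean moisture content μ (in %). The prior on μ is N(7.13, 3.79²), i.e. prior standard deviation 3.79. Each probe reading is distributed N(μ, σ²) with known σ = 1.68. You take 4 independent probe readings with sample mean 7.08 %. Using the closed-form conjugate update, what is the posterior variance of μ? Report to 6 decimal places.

0.672562

For Normal data with known variance σ², a Normal(μ₀, σ₀²) prior on μ is conjugate. Posterior precision = 1/σ₀² + n/σ²; posterior mean is the precision-weighted average of μ₀ and x̄.
σ₀² = 3.79² = 14.3641, σ² = 1.68² = 2.8224; σ² + n·σ₀² = 2.8224 + 4·14.3641 = 60.2788.
Posterior precision = 1/σ₀² + n/σ² = 1/14.3641 + 4/2.8224 = (σ² + n·σ₀²)/(σ₀²σ²) = 60.2788/(14.3641·2.8224); posterior variance σₙ² = σ₀²σ²/(σ² + n·σ₀²) = 14.3641·2.8224/60.2788 = 0.672562.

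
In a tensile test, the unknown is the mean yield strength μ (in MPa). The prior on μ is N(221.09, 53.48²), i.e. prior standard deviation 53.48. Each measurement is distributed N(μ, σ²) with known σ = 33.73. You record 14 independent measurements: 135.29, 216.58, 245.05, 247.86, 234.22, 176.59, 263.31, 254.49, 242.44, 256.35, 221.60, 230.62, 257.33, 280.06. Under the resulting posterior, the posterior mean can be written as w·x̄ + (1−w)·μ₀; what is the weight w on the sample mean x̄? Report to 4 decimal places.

For Normal data with known variance σ², a Normal(μ₀, σ₀²) prior on μ is conjugate. Posterior precision = 1/σ₀² + n/σ²; posterior mean is the precision-weighted average of μ₀ and x̄.
σ₀² = 53.48² = 2860.1104, σ² = 33.73² = 1137.7129. Prior precision 1/σ₀² = 1/2860.1104; data precision n/σ² = 14/1137.7129.
w = (n/σ²)/(1/σ₀² + n/σ²) = n·σ₀²/(σ² + n·σ₀²) = 14·2860.1104/(1137.7129 + 14·2860.1104) = 40041.5456/41179.2585 = 0.9724.

0.9724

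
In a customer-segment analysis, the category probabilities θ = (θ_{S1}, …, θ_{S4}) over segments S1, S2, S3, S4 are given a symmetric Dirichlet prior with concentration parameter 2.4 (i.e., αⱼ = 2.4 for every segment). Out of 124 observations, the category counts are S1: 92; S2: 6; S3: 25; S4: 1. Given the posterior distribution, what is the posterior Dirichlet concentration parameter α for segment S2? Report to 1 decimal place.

The Dirichlet prior is conjugate to the Multinomial likelihood: each posterior αⱼ = prior αⱼ + observed count nⱼ.
Posterior concentration: (94.4, 8.4, 27.4, 3.4), total = 133.6.
α_{S2} = 2.4 + 6 = 8.4.

8.4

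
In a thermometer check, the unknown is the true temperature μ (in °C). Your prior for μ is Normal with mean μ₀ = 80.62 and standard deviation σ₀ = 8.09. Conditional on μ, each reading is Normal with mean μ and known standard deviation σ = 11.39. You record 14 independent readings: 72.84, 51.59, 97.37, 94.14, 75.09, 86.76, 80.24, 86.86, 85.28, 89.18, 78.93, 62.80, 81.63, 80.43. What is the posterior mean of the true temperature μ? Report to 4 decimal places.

For Normal data with known variance σ², a Normal(μ₀, σ₀²) prior on μ is conjugate. Posterior precision = 1/σ₀² + n/σ²; posterior mean is the precision-weighted average of μ₀ and x̄.
Σxᵢ = 72.84 + 51.59 + 97.37 + 94.14 + 75.09 + 86.76 + 80.24 + 86.86 + 85.28 + 89.18 + 78.93 + 62.80 + 81.63 + 80.43 = 1123.14, so n·x̄ = 1123.14.
σ₀² = 8.09² = 65.4481, σ² = 11.39² = 129.7321; σ² + n·σ₀² = 129.7321 + 14·65.4481 = 1046.0055.
Posterior mean = (μ₀/σ₀² + n·x̄/σ²)/(1/σ₀² + n/σ²) = (σ²·μ₀ + σ₀²·n·x̄)/(σ² + n·σ₀²) = (129.7321·80.62 + 65.4481·1123.14)/1046.0055 = 83966.380936/1046.0055 = 80.2734.

80.2734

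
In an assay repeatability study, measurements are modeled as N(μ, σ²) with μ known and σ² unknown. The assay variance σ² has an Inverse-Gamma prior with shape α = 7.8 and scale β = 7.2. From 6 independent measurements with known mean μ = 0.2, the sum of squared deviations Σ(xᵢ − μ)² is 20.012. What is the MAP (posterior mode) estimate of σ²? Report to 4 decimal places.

With known mean μ and an Inverse-Gamma(α, β) prior on σ², the Normal likelihood is conjugate: posterior is Inv-Gamma(α + n/2, β + Σ(xᵢ−μ)²/2).
Posterior: Inv-Gamma(7.8 + 6/2, 7.2 + 20.012/2) = Inv-Gamma(10.80, 17.2060).
Mode = β/(α+1) = 17.2060/11.80 = 1.4581.

1.4581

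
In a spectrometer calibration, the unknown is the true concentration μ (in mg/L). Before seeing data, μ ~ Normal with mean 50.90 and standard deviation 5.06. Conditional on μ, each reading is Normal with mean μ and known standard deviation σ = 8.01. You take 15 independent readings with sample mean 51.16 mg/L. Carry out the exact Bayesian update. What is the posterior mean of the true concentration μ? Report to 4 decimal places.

For Normal data with known variance σ², a Normal(μ₀, σ₀²) prior on μ is conjugate. Posterior precision = 1/σ₀² + n/σ²; posterior mean is the precision-weighted average of μ₀ and x̄.
n·x̄ = 15·51.16 = 767.4.
σ₀² = 5.06² = 25.6036, σ² = 8.01² = 64.1601; σ² + n·σ₀² = 64.1601 + 15·25.6036 = 448.2141.
Posterior mean = (μ₀/σ₀² + n·x̄/σ²)/(1/σ₀² + n/σ²) = (σ²·μ₀ + σ₀²·n·x̄)/(σ² + n·σ₀²) = (64.1601·50.90 + 25.6036·767.4)/448.2141 = 22913.95173/448.2141 = 51.1228.

51.1228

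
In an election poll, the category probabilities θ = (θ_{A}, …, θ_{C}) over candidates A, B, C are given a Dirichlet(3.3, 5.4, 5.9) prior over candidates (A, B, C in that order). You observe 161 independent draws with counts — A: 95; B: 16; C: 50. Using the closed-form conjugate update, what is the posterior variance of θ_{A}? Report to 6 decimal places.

0.001395

The Dirichlet prior is conjugate to the Multinomial likelihood: each posterior αⱼ = prior αⱼ + observed count nⱼ.
Posterior concentration: (98.3, 21.4, 55.9), total = 175.6.
Var[θ_j] = α_j(Σα−α_j)/((Σα)²(Σα+1)) = 98.3·77.3/(175.6²·176.6) = 0.001395.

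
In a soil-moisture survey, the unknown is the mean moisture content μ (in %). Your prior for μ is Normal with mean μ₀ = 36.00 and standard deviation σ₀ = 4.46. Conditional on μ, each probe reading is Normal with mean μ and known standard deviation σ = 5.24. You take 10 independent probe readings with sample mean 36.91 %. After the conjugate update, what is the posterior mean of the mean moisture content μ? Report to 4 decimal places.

36.7996

For Normal data with known variance σ², a Normal(μ₀, σ₀²) prior on μ is conjugate. Posterior precision = 1/σ₀² + n/σ²; posterior mean is the precision-weighted average of μ₀ and x̄.
n·x̄ = 10·36.91 = 369.1.
σ₀² = 4.46² = 19.8916, σ² = 5.24² = 27.4576; σ² + n·σ₀² = 27.4576 + 10·19.8916 = 226.3736.
Posterior mean = (μ₀/σ₀² + n·x̄/σ²)/(1/σ₀² + n/σ²) = (σ²·μ₀ + σ₀²·n·x̄)/(σ² + n·σ₀²) = (27.4576·36.00 + 19.8916·369.1)/226.3736 = 8330.46316/226.3736 = 36.7996.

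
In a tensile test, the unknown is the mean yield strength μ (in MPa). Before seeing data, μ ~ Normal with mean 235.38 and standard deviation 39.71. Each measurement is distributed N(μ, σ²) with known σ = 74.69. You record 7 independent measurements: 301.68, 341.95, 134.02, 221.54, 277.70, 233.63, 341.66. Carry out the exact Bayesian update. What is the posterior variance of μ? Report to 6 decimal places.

For Normal data with known variance σ², a Normal(μ₀, σ₀²) prior on μ is conjugate. Posterior precision = 1/σ₀² + n/σ²; posterior mean is the precision-weighted average of μ₀ and x̄.
σ₀² = 39.71² = 1576.8841, σ² = 74.69² = 5578.5961; σ² + n·σ₀² = 5578.5961 + 7·1576.8841 = 16616.7848.
Posterior precision = 1/σ₀² + n/σ² = 1/1576.8841 + 7/5578.5961 = (σ² + n·σ₀²)/(σ₀²σ²) = 16616.7848/(1576.8841·5578.5961); posterior variance σₙ² = σ₀²σ²/(σ² + n·σ₀²) = 1576.8841·5578.5961/16616.7848 = 529.392394.

529.392394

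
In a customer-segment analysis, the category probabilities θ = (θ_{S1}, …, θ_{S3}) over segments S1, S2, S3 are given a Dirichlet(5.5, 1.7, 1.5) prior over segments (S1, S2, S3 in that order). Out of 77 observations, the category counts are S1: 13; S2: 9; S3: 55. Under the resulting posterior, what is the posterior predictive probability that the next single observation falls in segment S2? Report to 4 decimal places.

The Dirichlet prior is conjugate to the Multinomial likelihood: each posterior αⱼ = prior αⱼ + observed count nⱼ.
Posterior concentration: (18.5, 10.7, 56.5), total = 85.7.
P(next = S2 | data) = α_{S2}/Σα = 0.1249.

0.1249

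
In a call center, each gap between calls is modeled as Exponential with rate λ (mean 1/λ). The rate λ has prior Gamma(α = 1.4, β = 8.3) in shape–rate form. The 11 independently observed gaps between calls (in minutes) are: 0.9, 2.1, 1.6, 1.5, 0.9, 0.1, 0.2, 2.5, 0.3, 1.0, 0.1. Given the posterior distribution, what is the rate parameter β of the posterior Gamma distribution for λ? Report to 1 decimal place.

With a Gamma(shape α, rate β) prior on the exponential rate λ, the posterior after n observations with total T = Σxᵢ is Gamma(α+n, β+T).
Sum of observations T = 11.2 minutes; n = 11.
Posterior: Gamma(1.4+11, 8.3+11.2) = Gamma(12.4, 19.5).
Posterior β = 19.5.

19.5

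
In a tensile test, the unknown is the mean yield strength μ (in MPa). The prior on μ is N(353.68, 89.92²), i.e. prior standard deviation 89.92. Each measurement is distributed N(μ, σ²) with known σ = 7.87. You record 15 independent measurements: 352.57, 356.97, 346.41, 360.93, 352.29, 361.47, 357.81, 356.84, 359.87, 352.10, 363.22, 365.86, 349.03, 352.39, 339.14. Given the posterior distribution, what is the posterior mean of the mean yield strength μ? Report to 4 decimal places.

355.1259

For Normal data with known variance σ², a Normal(μ₀, σ₀²) prior on μ is conjugate. Posterior precision = 1/σ₀² + n/σ²; posterior mean is the precision-weighted average of μ₀ and x̄.
Σxᵢ = 352.57 + 356.97 + 346.41 + 360.93 + 352.29 + 361.47 + 357.81 + 356.84 + 359.87 + 352.10 + 363.22 + 365.86 + 349.03 + 352.39 + 339.14 = 5326.9, so n·x̄ = 5326.9.
σ₀² = 89.92² = 8085.6064, σ² = 7.87² = 61.9369; σ² + n·σ₀² = 61.9369 + 15·8085.6064 = 121346.0329.
Posterior mean = (μ₀/σ₀² + n·x̄/σ²)/(1/σ₀² + n/σ²) = (σ²·μ₀ + σ₀²·n·x̄)/(σ² + n·σ₀²) = (61.9369·353.68 + 8085.6064·5326.9)/121346.0329 = 43093122.574952/121346.0329 = 355.1259.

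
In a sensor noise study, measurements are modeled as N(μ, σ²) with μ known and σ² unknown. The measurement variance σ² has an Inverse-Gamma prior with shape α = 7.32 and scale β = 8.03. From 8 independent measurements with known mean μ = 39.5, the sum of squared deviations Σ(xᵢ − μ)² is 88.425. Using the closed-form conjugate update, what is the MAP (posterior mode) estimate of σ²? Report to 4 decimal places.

4.2405

With known mean μ and an Inverse-Gamma(α, β) prior on σ², the Normal likelihood is conjugate: posterior is Inv-Gamma(α + n/2, β + Σ(xᵢ−μ)²/2).
Posterior: Inv-Gamma(7.32 + 8/2, 8.03 + 88.425/2) = Inv-Gamma(11.32, 52.2425).
Mode = β/(α+1) = 52.2425/12.32 = 4.2405.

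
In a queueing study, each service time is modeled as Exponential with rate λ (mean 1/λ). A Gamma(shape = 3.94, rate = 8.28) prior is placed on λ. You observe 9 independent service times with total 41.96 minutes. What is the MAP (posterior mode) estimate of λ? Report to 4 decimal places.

With a Gamma(shape α, rate β) prior on the exponential rate λ, the posterior after n observations with total T = Σxᵢ is Gamma(α+n, β+T).
Posterior: Gamma(3.94+9, 8.28+41.96) = Gamma(12.94, 50.24).
Mode = (α−1)/β = 0.2377.

0.2377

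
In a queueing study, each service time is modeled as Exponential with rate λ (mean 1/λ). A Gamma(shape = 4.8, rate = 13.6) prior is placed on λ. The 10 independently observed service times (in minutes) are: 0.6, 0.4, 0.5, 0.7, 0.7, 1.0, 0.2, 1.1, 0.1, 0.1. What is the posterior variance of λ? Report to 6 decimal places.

0.040997

With a Gamma(shape α, rate β) prior on the exponential rate λ, the posterior after n observations with total T = Σxᵢ is Gamma(α+n, β+T).
Sum of observations T = 5.4 minutes; n = 10.
Posterior: Gamma(4.8+10, 13.6+5.4) = Gamma(14.8, 19.0).
Var = α/β² = 0.040997.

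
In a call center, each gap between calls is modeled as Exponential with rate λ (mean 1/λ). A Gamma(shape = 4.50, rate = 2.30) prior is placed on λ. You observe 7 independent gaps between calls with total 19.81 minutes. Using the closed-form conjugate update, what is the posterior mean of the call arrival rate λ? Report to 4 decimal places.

0.5201

With a Gamma(shape α, rate β) prior on the exponential rate λ, the posterior after n observations with total T = Σxᵢ is Gamma(α+n, β+T).
Posterior: Gamma(4.50+7, 2.30+19.81) = Gamma(11.50, 22.11).
Posterior mean of λ = α/β = 11.50/22.11 = 0.5201.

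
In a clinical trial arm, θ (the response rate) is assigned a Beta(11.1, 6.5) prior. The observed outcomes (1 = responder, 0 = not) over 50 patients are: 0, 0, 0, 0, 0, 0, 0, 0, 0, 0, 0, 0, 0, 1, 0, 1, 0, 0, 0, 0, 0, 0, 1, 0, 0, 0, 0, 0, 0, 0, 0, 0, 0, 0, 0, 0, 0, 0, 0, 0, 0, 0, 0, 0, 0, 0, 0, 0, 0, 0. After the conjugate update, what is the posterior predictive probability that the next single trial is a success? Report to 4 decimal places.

0.2086

The Beta prior is conjugate to a Binomial/Bernoulli likelihood; the update adds successes to α and failures to β.
Posterior: Beta(α+k, β+n−k) = Beta(11.1+3, 6.5+47) = Beta(14.1, 53.5).
For a single future Bernoulli trial, P(success | data) = α/(α+β) = 0.2086.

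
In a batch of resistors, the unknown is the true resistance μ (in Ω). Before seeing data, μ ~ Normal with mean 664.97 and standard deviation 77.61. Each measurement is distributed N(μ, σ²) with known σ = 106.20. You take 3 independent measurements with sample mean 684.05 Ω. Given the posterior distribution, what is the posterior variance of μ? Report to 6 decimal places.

2314.729899

For Normal data with known variance σ², a Normal(μ₀, σ₀²) prior on μ is conjugate. Posterior precision = 1/σ₀² + n/σ²; posterior mean is the precision-weighted average of μ₀ and x̄.
σ₀² = 77.61² = 6023.3121, σ² = 106.20² = 11278.44; σ² + n·σ₀² = 11278.44 + 3·6023.3121 = 29348.3763.
Posterior precision = 1/σ₀² + n/σ² = 1/6023.3121 + 3/11278.44 = (σ² + n·σ₀²)/(σ₀²σ²) = 29348.3763/(6023.3121·11278.44); posterior variance σₙ² = σ₀²σ²/(σ² + n·σ₀²) = 6023.3121·11278.44/29348.3763 = 2314.729899.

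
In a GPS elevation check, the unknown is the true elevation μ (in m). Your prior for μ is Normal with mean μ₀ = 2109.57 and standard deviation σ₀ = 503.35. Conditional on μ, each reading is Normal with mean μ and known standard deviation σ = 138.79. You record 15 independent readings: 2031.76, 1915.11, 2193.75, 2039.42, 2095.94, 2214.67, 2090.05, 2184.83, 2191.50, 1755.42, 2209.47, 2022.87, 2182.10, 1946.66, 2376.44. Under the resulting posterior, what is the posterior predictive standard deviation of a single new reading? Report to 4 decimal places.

143.3191

For Normal data with known variance σ², a Normal(μ₀, σ₀²) prior on μ is conjugate. Posterior precision = 1/σ₀² + n/σ²; posterior mean is the precision-weighted average of μ₀ and x̄.
σ₀² = 503.35² = 253361.2225, σ² = 138.79² = 19262.6641; σ² + n·σ₀² = 19262.6641 + 15·253361.2225 = 3819681.0016.
Posterior precision = 1/σ₀² + n/σ² = 1/253361.2225 + 15/19262.6641 = (σ² + n·σ₀²)/(σ₀²σ²) = 3819681.0016/(253361.2225·19262.6641); posterior variance σₙ² = σ₀²σ²/(σ² + n·σ₀²) = 253361.2225·19262.6641/3819681.0016 = 1277.701495.
Predictive variance for one new observation = σₙ² + σ² = 253361.2225·19262.6641/3819681.0016 + 19262.6641 = σ²·(σ₀² + 3819681.0016)/3819681.0016 = 19262.6641·4073042.2241/3819681.0016 = 20540.365595; SD = √(19262.6641·4073042.2241/3819681.0016) = 143.3191.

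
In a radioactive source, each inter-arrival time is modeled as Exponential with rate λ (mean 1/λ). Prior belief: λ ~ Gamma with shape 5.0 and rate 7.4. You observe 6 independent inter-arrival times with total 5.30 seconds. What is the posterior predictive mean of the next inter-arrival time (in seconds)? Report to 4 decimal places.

1.2700

With a Gamma(shape α, rate β) prior on the exponential rate λ, the posterior after n observations with total T = Σxᵢ is Gamma(α+n, β+T).
Posterior: Gamma(5.0+6, 7.4+5.30) = Gamma(11.0, 12.70).
The predictive distribution for the next observation is Lomax; its mean is β/(α−1) = 12.70/10.0 = 1.2700.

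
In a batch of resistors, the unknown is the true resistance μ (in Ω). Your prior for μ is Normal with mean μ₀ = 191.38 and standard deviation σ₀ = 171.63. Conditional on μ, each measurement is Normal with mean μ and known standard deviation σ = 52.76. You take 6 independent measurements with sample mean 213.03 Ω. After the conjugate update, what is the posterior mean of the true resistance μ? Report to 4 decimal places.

For Normal data with known variance σ², a Normal(μ₀, σ₀²) prior on μ is conjugate. Posterior precision = 1/σ₀² + n/σ²; posterior mean is the precision-weighted average of μ₀ and x̄.
n·x̄ = 6·213.03 = 1278.18.
σ₀² = 171.63² = 29456.8569, σ² = 52.76² = 2783.6176; σ² + n·σ₀² = 2783.6176 + 6·29456.8569 = 179524.759.
Posterior mean = (μ₀/σ₀² + n·x̄/σ²)/(1/σ₀² + n/σ²) = (σ²·μ₀ + σ₀²·n·x̄)/(σ² + n·σ₀²) = (2783.6176·191.38 + 29456.8569·1278.18)/179524.759 = 38183894.08873/179524.759 = 212.6943.

212.6943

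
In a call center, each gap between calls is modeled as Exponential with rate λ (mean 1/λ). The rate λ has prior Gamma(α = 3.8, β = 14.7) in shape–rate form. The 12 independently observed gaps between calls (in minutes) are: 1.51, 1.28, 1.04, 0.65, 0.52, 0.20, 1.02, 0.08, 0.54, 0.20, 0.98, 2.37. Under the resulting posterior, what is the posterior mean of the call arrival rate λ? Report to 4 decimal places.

With a Gamma(shape α, rate β) prior on the exponential rate λ, the posterior after n observations with total T = Σxᵢ is Gamma(α+n, β+T).
Sum of observations T = 10.39 minutes; n = 12.
Posterior: Gamma(3.8+12, 14.7+10.39) = Gamma(15.8, 25.09).
Posterior mean of λ = α/β = 15.8/25.09 = 0.6297.

0.6297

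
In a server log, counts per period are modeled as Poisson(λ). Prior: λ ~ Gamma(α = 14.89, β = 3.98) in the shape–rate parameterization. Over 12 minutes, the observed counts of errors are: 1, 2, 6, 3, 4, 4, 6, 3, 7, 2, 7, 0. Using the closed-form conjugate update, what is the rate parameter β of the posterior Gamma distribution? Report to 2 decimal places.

With a Gamma(shape α, rate β) prior, the Poisson likelihood is conjugate: the posterior is Gamma(α + ΣXᵢ, β + n).
Sum of counts S = 45 over n = 12 minutes.
Posterior: Gamma(α+S, β+n) = Gamma(14.89+45, 3.98+12) = Gamma(59.89, 15.98).
Posterior β = 15.98.

15.98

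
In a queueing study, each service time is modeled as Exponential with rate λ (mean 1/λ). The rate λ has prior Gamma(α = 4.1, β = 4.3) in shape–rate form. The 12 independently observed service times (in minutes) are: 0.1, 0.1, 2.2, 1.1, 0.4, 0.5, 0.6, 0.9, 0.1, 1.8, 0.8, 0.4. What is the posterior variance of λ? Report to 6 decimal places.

With a Gamma(shape α, rate β) prior on the exponential rate λ, the posterior after n observations with total T = Σxᵢ is Gamma(α+n, β+T).
Sum of observations T = 9.0 minutes; n = 12.
Posterior: Gamma(4.1+12, 4.3+9.0) = Gamma(16.1, 13.3).
Var = α/β² = 0.091017.

0.091017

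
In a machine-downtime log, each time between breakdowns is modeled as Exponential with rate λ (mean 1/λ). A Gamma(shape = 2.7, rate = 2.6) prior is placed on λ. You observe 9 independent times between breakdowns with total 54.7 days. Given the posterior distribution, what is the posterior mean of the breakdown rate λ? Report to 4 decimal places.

0.2042

With a Gamma(shape α, rate β) prior on the exponential rate λ, the posterior after n observations with total T = Σxᵢ is Gamma(α+n, β+T).
Posterior: Gamma(2.7+9, 2.6+54.7) = Gamma(11.7, 57.3).
Posterior mean of λ = α/β = 11.7/57.3 = 0.2042.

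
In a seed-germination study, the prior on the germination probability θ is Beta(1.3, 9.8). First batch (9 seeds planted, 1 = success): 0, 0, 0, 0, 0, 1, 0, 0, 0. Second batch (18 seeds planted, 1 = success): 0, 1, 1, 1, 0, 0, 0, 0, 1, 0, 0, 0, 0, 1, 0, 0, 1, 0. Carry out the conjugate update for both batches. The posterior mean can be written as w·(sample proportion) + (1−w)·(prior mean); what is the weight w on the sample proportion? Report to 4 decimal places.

0.7087

The Beta prior is conjugate to a Binomial/Bernoulli likelihood; the update adds successes to α and failures to β.
Total number of seeds planted: n = 9 + 18 = 27.
Posterior mean = (α₀+k)/(α₀+β₀+n) = [n/(α₀+β₀+n)]·(k/n) + [(α₀+β₀)/(α₀+β₀+n)]·α₀/(α₀+β₀), so only n and the prior enter the weight.
The weight on the data is w = n/(α₀+β₀+n) = 27/(1.3+9.8+27) = 27/38.1 = 0.7087.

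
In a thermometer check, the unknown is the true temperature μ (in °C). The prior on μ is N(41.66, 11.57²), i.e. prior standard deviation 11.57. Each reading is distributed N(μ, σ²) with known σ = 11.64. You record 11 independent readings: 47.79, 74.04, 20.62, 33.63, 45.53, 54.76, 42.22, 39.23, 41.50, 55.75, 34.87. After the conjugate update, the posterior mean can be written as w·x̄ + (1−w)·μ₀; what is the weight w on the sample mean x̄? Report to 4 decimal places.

For Normal data with known variance σ², a Normal(μ₀, σ₀²) prior on μ is conjugate. Posterior precision = 1/σ₀² + n/σ²; posterior mean is the precision-weighted average of μ₀ and x̄.
σ₀² = 11.57² = 133.8649, σ² = 11.64² = 135.4896. Prior precision 1/σ₀² = 1/133.8649; data precision n/σ² = 11/135.4896.
w = (n/σ²)/(1/σ₀² + n/σ²) = n·σ₀²/(σ² + n·σ₀²) = 11·133.8649/(135.4896 + 11·133.8649) = 1472.5139/1608.0035 = 0.9157.

0.9157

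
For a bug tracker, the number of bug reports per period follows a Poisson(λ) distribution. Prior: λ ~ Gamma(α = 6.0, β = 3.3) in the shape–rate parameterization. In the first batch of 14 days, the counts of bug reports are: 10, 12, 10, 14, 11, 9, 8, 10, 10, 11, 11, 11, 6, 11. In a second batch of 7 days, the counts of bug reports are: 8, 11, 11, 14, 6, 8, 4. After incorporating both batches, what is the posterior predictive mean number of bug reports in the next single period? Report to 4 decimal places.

With a Gamma(shape α, rate β) prior, the Poisson likelihood is conjugate: the posterior is Gamma(α + ΣXᵢ, β + n).
Batch 1: sum of counts S = 144 over n = 14 days.
After batch 1: Gamma(α+S, β+n) = Gamma(6.0+144, 3.3+14) = Gamma(150.0, 17.3).
Batch 2: sum of counts S = 62 over n = 7 days.
After batch 2: Gamma(α+S, β+n) = Gamma(150.0+62, 17.3+7) = Gamma(212.0, 24.3).
The predictive distribution for one future period is NegBinom with mean α/β = 8.7243.

8.7243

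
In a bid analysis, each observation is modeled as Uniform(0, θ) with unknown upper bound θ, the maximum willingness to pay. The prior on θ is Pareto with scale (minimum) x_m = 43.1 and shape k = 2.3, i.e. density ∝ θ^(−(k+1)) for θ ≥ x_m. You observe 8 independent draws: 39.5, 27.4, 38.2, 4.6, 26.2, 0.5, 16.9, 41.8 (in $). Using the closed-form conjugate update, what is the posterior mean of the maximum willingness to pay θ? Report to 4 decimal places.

47.7344

A Pareto(scale x_m, shape k) prior on the upper bound θ of Uniform(0, θ) is conjugate: posterior is Pareto(max(x_m, max xᵢ), k + n).
Sample maximum = 41.8; prior scale x_m = 43.1 → posterior scale = max = 43.1.
Posterior shape = 2.3 + 8 = 10.3.
E[θ|data] = k·x_m/(k−1) = 10.3·43.1/9.3 = 47.7344.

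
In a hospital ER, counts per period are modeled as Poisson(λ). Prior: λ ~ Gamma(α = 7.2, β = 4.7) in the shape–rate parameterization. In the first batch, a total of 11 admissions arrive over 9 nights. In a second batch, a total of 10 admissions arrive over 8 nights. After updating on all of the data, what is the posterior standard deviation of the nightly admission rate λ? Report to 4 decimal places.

With a Gamma(shape α, rate β) prior, the Poisson likelihood is conjugate: the posterior is Gamma(α + ΣXᵢ, β + n).
After batch 1: Gamma(α+S, β+n) = Gamma(7.2+11, 4.7+9) = Gamma(18.2, 13.7).
After batch 2: Gamma(α+S, β+n) = Gamma(18.2+10, 13.7+8) = Gamma(28.2, 21.7).
SD = √α/β = √28.2/21.7 = 0.2447.

0.2447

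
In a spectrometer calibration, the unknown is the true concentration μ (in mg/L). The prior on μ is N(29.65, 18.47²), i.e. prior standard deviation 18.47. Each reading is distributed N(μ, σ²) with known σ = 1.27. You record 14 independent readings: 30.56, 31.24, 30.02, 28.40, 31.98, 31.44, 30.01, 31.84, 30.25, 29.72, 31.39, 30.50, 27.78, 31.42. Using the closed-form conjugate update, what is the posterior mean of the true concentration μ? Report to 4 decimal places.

30.4676

For Normal data with known variance σ², a Normal(μ₀, σ₀²) prior on μ is conjugate. Posterior precision = 1/σ₀² + n/σ²; posterior mean is the precision-weighted average of μ₀ and x̄.
Σxᵢ = 30.56 + 31.24 + 30.02 + 28.40 + 31.98 + 31.44 + 30.01 + 31.84 + 30.25 + 29.72 + 31.39 + 30.50 + 27.78 + 31.42 = 426.55, so n·x̄ = 426.55.
σ₀² = 18.47² = 341.1409, σ² = 1.27² = 1.6129; σ² + n·σ₀² = 1.6129 + 14·341.1409 = 4777.5855.
Posterior mean = (μ₀/σ₀² + n·x̄/σ²)/(1/σ₀² + n/σ²) = (σ²·μ₀ + σ₀²·n·x̄)/(σ² + n·σ₀²) = (1.6129·29.65 + 341.1409·426.55)/4777.5855 = 145561.47338/4777.5855 = 30.4676.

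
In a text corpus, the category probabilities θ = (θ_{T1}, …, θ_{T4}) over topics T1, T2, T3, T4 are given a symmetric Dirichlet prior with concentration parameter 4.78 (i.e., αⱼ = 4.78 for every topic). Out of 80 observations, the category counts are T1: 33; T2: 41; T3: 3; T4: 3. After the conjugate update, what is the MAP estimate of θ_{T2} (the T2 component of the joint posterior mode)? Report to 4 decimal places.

The Dirichlet prior is conjugate to the Multinomial likelihood: each posterior αⱼ = prior αⱼ + observed count nⱼ.
Posterior concentration: (37.78, 45.78, 7.78, 7.78), total = 99.12.
Joint mode component: (α_{T2}−1)/(Σα−K) = 44.78/95.12 = 0.4708.

0.4708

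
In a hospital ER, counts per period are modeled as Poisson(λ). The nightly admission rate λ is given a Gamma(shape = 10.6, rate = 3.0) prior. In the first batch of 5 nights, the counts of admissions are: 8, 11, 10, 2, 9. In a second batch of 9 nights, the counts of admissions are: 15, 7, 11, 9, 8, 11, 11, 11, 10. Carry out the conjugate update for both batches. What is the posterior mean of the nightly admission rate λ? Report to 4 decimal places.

8.4471

With a Gamma(shape α, rate β) prior, the Poisson likelihood is conjugate: the posterior is Gamma(α + ΣXᵢ, β + n).
Batch 1: sum of counts S = 40 over n = 5 nights.
After batch 1: Gamma(α+S, β+n) = Gamma(10.6+40, 3.0+5) = Gamma(50.6, 8.0).
Batch 2: sum of counts S = 93 over n = 9 nights.
After batch 2: Gamma(α+S, β+n) = Gamma(50.6+93, 8.0+9) = Gamma(143.6, 17.0).
Posterior mean = α/β = 143.6/17.0 = 8.4471.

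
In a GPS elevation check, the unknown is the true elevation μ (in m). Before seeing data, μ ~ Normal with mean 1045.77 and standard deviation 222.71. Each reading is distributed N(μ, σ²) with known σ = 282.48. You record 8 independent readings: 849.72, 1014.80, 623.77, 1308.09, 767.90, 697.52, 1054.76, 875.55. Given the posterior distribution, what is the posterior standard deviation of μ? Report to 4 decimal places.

For Normal data with known variance σ², a Normal(μ₀, σ₀²) prior on μ is conjugate. Posterior precision = 1/σ₀² + n/σ²; posterior mean is the precision-weighted average of μ₀ and x̄.
σ₀² = 222.71² = 49599.7441, σ² = 282.48² = 79794.9504; σ² + n·σ₀² = 79794.9504 + 8·49599.7441 = 476592.9032.
Posterior precision = 1/σ₀² + n/σ² = 1/49599.7441 + 8/79794.9504 = (σ² + n·σ₀²)/(σ₀²σ²) = 476592.9032/(49599.7441·79794.9504); posterior variance σₙ² = σ₀²σ²/(σ² + n·σ₀²) = 49599.7441·79794.9504/476592.9032 = 8304.381147.
Posterior SD = √σₙ² = √(49599.7441·79794.9504/476592.9032) = 91.1284.

91.1284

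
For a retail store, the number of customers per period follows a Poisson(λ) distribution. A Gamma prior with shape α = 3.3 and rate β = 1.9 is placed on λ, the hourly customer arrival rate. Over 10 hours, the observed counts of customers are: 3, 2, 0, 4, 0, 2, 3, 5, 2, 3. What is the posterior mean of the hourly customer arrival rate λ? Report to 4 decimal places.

With a Gamma(shape α, rate β) prior, the Poisson likelihood is conjugate: the posterior is Gamma(α + ΣXᵢ, β + n).
Sum of counts S = 24 over n = 10 hours.
Posterior: Gamma(α+S, β+n) = Gamma(3.3+24, 1.9+10) = Gamma(27.3, 11.9).
Posterior mean = α/β = 27.3/11.9 = 2.2941.

2.2941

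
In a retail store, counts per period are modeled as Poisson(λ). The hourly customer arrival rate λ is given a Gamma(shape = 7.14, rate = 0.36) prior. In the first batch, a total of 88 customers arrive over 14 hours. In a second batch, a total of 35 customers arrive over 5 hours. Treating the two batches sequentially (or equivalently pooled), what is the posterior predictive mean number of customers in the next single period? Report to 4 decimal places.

6.7221

With a Gamma(shape α, rate β) prior, the Poisson likelihood is conjugate: the posterior is Gamma(α + ΣXᵢ, β + n).
After batch 1: Gamma(α+S, β+n) = Gamma(7.14+88, 0.36+14) = Gamma(95.14, 14.36).
After batch 2: Gamma(α+S, β+n) = Gamma(95.14+35, 14.36+5) = Gamma(130.14, 19.36).
The predictive distribution for one future period is NegBinom with mean α/β = 6.7221.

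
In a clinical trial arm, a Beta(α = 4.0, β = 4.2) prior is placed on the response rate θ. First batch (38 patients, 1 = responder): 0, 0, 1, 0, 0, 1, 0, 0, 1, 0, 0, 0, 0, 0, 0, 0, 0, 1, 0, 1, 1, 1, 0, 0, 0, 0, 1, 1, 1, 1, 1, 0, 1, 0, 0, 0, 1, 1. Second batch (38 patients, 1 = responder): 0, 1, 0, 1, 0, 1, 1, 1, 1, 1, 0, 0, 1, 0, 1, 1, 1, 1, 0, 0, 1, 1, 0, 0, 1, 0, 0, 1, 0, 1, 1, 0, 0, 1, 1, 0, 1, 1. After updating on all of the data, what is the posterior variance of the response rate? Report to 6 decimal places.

0.002932

The Beta prior is conjugate to a Binomial/Bernoulli likelihood; the update adds successes to α and failures to β.
After batch 1: Beta(4.0+15, 4.2+23) = Beta(19.0, 27.2).
After batch 2: Beta(19.0+22, 27.2+16) = Beta(41.0, 43.2).
Var = αβ/((α+β)²(α+β+1)) = 41.0·43.2/(84.2²·85.2) = 0.002932.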